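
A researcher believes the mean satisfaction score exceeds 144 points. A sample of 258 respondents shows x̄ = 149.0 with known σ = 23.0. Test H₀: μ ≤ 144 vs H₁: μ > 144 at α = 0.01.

z = 3.492. Critical value: 2.33. Reject H₀.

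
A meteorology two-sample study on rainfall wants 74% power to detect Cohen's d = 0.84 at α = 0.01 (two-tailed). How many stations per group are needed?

z_{α/2} = 2.576, z_β = Φ⁻¹(0.74) = 0.643. For large effect (d = 0.84): n per group = 2(z_{α/2} + z_β)²/d² = 2(2.576 + 0.643)²/0.84² = 29.4 → 30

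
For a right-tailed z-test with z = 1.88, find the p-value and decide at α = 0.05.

p = P(Z > 1.88) = 1 - Φ(1.88) ≈ 0.0301. Since p < 0.05, reject H₀ (significant) at α = 0.05.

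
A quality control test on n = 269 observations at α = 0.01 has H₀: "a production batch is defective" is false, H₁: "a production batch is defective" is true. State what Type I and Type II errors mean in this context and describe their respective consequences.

Type I (false positive): concluding that a production batch is defective when it is not — scrapping a good batch — wasted material and cost for no reason. Type II (false negative): failing to conclude that a production batch is defective when it is — shipping a defective batch — faulty products reach customers. Which is costlier depends on domain priorities and is a judgement call rather than a statistical fact.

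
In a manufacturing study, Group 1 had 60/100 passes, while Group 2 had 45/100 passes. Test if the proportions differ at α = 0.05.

p̂₁ = 0.6, p̂₂ = 0.45, pooled p̂ = 0.525. z = 2.124. Critical: ±1.96. Reject H₀.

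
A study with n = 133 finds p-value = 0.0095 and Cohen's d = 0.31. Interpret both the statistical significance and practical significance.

Statistically significant (p = 0.0095 < 0.05). Cohen's d = 0.31 indicates a small effect size. Both statistical and practical significance should be considered.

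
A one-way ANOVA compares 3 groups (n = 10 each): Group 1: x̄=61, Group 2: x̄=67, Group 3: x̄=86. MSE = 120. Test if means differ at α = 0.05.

Grand mean = 71.33. SS_between = 3406.67, MS_between = 1703.33. F = 14.194, F_crit ≈ 3.354. Reject H₀.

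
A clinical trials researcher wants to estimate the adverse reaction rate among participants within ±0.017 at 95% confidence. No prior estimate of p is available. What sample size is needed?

Conservative approach: use p = 0.5 (maximizes p(1-p) = 0.25). n = z²(0.25)/E² = 1.96²×0.25/0.017² = 3323.2 → n = 3324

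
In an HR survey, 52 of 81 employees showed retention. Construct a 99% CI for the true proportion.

p̂ = 0.642. CI = p̂ ± z*√(p̂(1-p̂)/n) = (0.505, 0.779)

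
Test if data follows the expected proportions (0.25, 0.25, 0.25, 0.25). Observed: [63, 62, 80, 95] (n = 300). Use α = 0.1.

Expected: [75.0, 75.0, 75.0, 75.0]. χ² = 9.84. df = 3, critical = 6.251. Reject H₀.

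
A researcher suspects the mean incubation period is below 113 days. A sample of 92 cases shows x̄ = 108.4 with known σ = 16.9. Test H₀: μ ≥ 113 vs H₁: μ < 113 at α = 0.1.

z = -2.611. Critical value: -1.28. Reject H₀.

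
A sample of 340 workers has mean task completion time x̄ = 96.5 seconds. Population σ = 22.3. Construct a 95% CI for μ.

CI = x̄ ± z*(σ/√n) = 96.5 ± 1.96(22.3/√340) = 96.5 ± 2.37 = (94.13, 98.87)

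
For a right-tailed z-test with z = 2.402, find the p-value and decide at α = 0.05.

p = P(Z > 2.402) = 1 - Φ(2.402) ≈ 0.0082. Since p < 0.05, reject H₀ (significant) at α = 0.05.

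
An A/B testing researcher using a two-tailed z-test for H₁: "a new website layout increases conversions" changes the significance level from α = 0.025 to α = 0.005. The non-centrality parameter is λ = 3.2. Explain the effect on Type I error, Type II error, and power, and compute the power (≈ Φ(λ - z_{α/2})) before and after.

Decreasing α from 0.025 to 0.005:
• Type I error rate decreases (α is the Type I rate by definition).
• Critical value moves from z_{α/2} = 2.241 to 2.807, so power = Φ(λ - z_{α/2}) goes from Φ(3.2 - 2.241) = 0.831 to Φ(3.2 - 2.807) = 0.653.
• Type II error rate β = 1 - power therefore increases (0.169 → 0.347).
Appropriate when false positives are costly — here, rolling out a layout that doesn't actually help — wasted engineering effort.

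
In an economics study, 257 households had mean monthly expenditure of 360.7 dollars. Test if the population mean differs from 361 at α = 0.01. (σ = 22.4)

z = (x̄ - μ₀)/(σ/√n) = (360.7 - 361)/(22.4/√257) = -0.215. Critical value: ±2.576. Since |-0.215| ≤ 2.576, Fail to reject H₀.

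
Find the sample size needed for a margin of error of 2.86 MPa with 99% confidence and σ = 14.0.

n = (z*σ/E)² = (2.576×14.0/2.86)² = 159.01 → n = 160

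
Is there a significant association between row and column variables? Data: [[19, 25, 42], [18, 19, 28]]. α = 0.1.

χ² = 0.739. df = 2, critical = 4.605. Fail to reject H₀. No evidence of dependence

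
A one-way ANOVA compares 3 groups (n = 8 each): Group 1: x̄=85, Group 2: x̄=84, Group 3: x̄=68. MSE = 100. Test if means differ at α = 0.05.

Grand mean = 79.0. SS_between = 1456.0, MS_between = 728.0. F = 7.28, F_crit ≈ 3.467. Reject H₀.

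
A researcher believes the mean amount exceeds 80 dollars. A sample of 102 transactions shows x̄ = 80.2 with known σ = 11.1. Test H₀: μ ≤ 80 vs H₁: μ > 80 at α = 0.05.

z = 0.182. Critical value: 1.645. Fail to reject H₀.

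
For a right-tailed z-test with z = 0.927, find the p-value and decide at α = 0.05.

p = P(Z > 0.927) = 1 - Φ(0.927) ≈ 0.177. Since p ≥ 0.05, fail to reject H₀ (not significant) at α = 0.05.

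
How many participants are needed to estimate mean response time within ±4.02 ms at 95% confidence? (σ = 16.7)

n = (z*σ/E)² = (1.96×16.7/4.02)² = 66.3 → n = 67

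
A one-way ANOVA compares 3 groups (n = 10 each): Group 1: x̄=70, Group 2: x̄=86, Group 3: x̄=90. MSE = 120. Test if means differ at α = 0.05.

Grand mean = 82.0. SS_between = 2240.0, MS_between = 1120.0. F = 9.333, F_crit ≈ 3.354. Reject H₀.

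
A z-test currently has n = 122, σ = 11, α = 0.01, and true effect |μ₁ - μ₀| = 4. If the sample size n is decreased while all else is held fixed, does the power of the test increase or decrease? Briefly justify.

Power decreases: a smaller n inflates the standard error σ/√n, pulling the sampling distribution under H₁ back toward the critical value.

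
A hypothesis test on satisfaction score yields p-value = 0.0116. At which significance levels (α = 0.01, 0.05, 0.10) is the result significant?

p = 0.0116. Significant at: α = 0.05, 0.1.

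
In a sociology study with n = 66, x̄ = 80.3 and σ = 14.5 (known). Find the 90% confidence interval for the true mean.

CI = x̄ ± z*(σ/√n) = 80.3 ± 1.645(14.5/√66) = 80.3 ± 2.94 = (77.36, 83.24)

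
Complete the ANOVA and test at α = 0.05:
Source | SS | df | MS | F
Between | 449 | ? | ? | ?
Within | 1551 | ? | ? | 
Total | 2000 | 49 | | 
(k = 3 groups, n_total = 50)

df_between = 2, df_within = 47. MS_between = 224.5, MS_within = 33.0. F = 6.803, F_crit ≈ 3.195. Reject H₀.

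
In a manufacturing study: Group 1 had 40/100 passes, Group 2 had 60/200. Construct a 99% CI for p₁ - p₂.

p̂₁ = 0.4, p̂₂ = 0.3. Difference = 0.1. CI = (-0.051, 0.251)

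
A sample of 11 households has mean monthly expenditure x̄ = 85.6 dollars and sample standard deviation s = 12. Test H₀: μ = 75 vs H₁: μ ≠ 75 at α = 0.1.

t = (x̄ - μ₀)/(s/√n) = (85.6 - 75)/(12/√11) = 2.93. df = 10, critical t = ±1.812. Reject H₀.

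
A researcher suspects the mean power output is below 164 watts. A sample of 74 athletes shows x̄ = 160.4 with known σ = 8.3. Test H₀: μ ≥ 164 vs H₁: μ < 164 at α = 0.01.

z = -3.731. Critical value: -2.33. Reject H₀.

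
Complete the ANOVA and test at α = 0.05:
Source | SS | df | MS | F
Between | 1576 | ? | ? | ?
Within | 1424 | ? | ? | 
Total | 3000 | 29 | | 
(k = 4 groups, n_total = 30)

df_between = 3, df_within = 26. MS_between = 525.33, MS_within = 54.77. F = 9.592, F_crit ≈ 2.975. Reject H₀.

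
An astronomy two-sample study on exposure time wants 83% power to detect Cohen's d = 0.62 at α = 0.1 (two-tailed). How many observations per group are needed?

z_{α/2} = 1.645, z_β = Φ⁻¹(0.83) = 0.954. For medium effect (d = 0.62): n per group = 2(z_{α/2} + z_β)²/d² = 2(1.645 + 0.954)²/0.62² = 35.1 → 36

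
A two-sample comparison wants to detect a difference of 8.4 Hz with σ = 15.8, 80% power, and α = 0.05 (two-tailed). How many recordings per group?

n per group = 2(z_α/2 + z_β)²σ²/d² = 2×(1.96 + 0.84)²×15.8²/8.4² = 55.5 → n = 56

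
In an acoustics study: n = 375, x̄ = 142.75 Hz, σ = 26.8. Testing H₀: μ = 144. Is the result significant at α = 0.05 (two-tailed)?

z = (142.75 - 144)/(26.8/√375) = -0.903. Since |z| ≤ 1.96, not significant at α = 0.05.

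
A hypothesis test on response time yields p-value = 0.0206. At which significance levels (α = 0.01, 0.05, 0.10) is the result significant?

p = 0.0206. Significant at: α = 0.05, 0.1.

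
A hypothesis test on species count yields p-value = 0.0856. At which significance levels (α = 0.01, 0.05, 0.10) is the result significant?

p = 0.0856. Significant at: α = 0.1.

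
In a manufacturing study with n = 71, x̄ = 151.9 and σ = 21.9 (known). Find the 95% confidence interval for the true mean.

CI = x̄ ± z*(σ/√n) = 151.9 ± 1.96(21.9/√71) = 151.9 ± 5.09 = (146.81, 156.99)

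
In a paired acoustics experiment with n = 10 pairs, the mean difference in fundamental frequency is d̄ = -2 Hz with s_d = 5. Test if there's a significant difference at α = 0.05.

t = d̄/(s_d/√n) = -2/(5/√10) = -1.265. df = 9, critical t = ±2.262. Fail to reject H₀.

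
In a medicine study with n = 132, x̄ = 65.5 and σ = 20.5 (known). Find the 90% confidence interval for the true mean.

CI = x̄ ± z*(σ/√n) = 65.5 ± 1.645(20.5/√132) = 65.5 ± 2.94 = (62.56, 68.44)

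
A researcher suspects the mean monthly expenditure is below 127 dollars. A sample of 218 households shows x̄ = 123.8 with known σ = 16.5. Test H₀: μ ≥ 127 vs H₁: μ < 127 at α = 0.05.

z = -2.863. Critical value: -1.645. Reject H₀.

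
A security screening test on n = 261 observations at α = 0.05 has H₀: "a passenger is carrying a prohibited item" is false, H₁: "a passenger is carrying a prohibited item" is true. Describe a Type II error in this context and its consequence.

Type II error: failing to reject H₀ when it is false — concluding that a passenger is carrying a prohibited item is not supported when in fact it is. Consequence: letting a prohibited item through — security breach.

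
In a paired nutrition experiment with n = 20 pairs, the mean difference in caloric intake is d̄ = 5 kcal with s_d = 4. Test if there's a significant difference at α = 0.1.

t = d̄/(s_d/√n) = 5/(4/√20) = 5.59. df = 19, critical t = ±1.729. Reject H₀.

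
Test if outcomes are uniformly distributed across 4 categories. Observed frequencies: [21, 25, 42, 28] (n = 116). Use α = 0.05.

Expected = 29 each. χ² = Σ(O-E)²/E = 8.621. df = 3, critical value = 7.815. Reject H₀.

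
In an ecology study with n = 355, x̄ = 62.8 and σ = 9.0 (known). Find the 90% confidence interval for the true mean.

CI = x̄ ± z*(σ/√n) = 62.8 ± 1.645(9.0/√355) = 62.8 ± 0.79 = (62.01, 63.59)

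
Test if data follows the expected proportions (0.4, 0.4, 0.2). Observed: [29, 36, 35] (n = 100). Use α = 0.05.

Expected: [40.0, 40.0, 20.0]. χ² = 14.675. df = 2, critical = 5.991. Reject H₀.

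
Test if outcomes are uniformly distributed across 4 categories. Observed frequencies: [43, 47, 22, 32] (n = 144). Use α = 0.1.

Expected = 36 each. χ² = Σ(O-E)²/E = 10.611. df = 3, critical value = 6.251. Reject H₀.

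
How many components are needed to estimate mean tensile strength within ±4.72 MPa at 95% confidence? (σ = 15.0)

n = (z*σ/E)² = (1.96×15.0/4.72)² = 38.8 → n = 39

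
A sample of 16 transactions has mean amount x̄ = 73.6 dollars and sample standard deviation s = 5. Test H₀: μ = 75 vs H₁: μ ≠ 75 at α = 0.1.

t = (x̄ - μ₀)/(s/√n) = (73.6 - 75)/(5/√16) = -1.12. df = 15, critical t = ±1.753. Fail to reject H₀.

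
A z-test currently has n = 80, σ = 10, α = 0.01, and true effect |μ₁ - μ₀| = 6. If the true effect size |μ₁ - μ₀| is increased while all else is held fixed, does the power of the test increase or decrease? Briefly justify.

Power increases: a larger true effect increases the non-centrality λ = |μ₁ - μ₀|/(σ/√n).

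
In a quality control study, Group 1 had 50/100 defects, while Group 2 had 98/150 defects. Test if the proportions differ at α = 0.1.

p̂₁ = 0.5, p̂₂ = 0.653, pooled p̂ = 0.592. z = -2.417. Critical: ±1.645. Reject H₀.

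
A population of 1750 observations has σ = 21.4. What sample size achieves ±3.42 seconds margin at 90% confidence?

Without FPC: n₀ = (1.645×21.4/3.42)² = 105.952. With FPC: n = n₀N/(n₀+N-1) = 100.0 → n = 100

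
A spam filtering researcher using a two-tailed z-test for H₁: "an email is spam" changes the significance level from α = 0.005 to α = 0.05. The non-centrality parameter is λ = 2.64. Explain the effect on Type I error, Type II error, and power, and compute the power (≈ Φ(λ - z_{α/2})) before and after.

Increasing α from 0.005 to 0.05:
• Type I error rate increases (α is the Type I rate by definition).
• Critical value moves from z_{α/2} = 2.807 to 1.96, so power = Φ(λ - z_{α/2}) goes from Φ(2.64 - 2.807) = 0.434 to Φ(2.64 - 1.96) = 0.752.
• Type II error rate β = 1 - power therefore decreases (0.566 → 0.248).
Appropriate when false negatives are costly — here, a spam email lands in the inbox.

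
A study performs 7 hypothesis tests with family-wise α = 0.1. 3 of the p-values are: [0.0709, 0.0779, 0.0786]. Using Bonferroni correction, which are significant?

Bonferroni α = 0.1/7 = 0.01429. None of the given p-values are significant.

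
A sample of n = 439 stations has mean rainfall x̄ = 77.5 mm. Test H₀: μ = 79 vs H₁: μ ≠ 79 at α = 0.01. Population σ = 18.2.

z = (x̄ - μ₀)/(σ/√n) = (77.5 - 79)/(18.2/√439) = -1.727. Critical value: ±2.576. Since |-1.727| ≤ 2.576, Fail to reject H₀.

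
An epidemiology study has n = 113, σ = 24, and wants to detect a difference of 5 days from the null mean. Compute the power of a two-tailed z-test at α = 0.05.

SE = σ/√n = 24/√113 = 2.258. Non-centrality λ = d/SE = 5/2.258 = 2.215. Power ≈ Φ(λ - z_{α/2}) = Φ(2.215 - 1.96) = Φ(0.255) = 0.6.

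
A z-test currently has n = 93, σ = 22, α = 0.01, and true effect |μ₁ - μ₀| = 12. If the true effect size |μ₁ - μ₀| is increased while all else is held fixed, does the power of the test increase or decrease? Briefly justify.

Power increases: a larger true effect increases the non-centrality λ = |μ₁ - μ₀|/(σ/√n).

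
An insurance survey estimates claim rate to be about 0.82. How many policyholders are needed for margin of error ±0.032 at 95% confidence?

n = z²p(1-p)/E² = 1.96²×0.82×0.18/0.032² = 553.7 → n = 554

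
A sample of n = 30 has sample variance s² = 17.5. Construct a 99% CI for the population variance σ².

df = 29. χ²_{0.005} = 52.336, χ²_{0.995} = 13.121. CI for σ² = ((n-1)s²/χ²_{α/2}, (n-1)s²/χ²_{1-α/2}) = (29·17.5/52.336, 29·17.5/13.121) = (9.7, 38.68)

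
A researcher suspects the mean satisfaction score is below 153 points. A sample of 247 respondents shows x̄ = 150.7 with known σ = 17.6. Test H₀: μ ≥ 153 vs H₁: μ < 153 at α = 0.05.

z = -2.054. Critical value: -1.645. Reject H₀.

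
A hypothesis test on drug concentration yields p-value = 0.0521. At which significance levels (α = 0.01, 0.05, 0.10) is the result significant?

p = 0.0521. Significant at: α = 0.1.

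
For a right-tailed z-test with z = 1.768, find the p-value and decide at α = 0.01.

p = P(Z > 1.768) = 1 - Φ(1.768) ≈ 0.0385. Since p ≥ 0.01, fail to reject H₀ (not significant) at α = 0.01.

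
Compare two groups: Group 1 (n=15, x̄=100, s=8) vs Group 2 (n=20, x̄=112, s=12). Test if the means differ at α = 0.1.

Pooled sp = 10.49. t = -3.349, df = 33. Critical t = ±1.692. Reject H₀.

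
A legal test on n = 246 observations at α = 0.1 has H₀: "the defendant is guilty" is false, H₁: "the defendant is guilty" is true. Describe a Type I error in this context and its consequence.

Type I error: rejecting H₀ when it is true — concluding that the defendant is guilty when in fact it is not. Consequence: convicting an innocent person.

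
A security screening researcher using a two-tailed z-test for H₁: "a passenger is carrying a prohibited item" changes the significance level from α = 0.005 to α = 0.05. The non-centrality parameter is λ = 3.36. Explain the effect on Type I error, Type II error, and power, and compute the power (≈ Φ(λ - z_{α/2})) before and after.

Increasing α from 0.005 to 0.05:
• Type I error rate increases (α is the Type I rate by definition).
• Critical value moves from z_{α/2} = 2.807 to 1.96, so power = Φ(λ - z_{α/2}) goes from Φ(3.36 - 2.807) = 0.71 to Φ(3.36 - 1.96) = 0.919.
• Type II error rate β = 1 - power therefore decreases (0.29 → 0.081).
Appropriate when false negatives are costly — here, letting a prohibited item through — security breach.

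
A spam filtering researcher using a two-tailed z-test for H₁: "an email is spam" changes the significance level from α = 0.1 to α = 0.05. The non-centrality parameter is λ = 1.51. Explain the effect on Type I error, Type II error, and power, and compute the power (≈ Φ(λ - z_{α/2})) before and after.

Decreasing α from 0.1 to 0.05:
• Type I error rate decreases (α is the Type I rate by definition).
• Critical value moves from z_{α/2} = 1.645 to 1.96, so power = Φ(λ - z_{α/2}) goes from Φ(1.51 - 1.645) = 0.446 to Φ(1.51 - 1.96) = 0.326.
• Type II error rate β = 1 - power therefore increases (0.554 → 0.674).
Appropriate when false positives are costly — here, a legitimate email is sent to the spam folder and the user misses it.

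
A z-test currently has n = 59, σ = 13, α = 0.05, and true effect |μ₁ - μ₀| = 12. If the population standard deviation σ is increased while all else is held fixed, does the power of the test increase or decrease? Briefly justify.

Power decreases: a larger σ inflates the standard error σ/√n, pulling the sampling distribution under H₁ back toward the critical value.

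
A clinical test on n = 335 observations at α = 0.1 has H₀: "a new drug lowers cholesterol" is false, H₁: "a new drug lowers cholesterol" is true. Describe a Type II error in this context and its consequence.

Type II error: failing to reject H₀ when it is false — concluding that a new drug lowers cholesterol is not supported when in fact it is. Consequence: shelving an effective drug — patients miss out on a treatment that would have helped.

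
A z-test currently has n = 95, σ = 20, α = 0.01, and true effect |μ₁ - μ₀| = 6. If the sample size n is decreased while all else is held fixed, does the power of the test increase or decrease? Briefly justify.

Power decreases: a smaller n inflates the standard error σ/√n, pulling the sampling distribution under H₁ back toward the critical value.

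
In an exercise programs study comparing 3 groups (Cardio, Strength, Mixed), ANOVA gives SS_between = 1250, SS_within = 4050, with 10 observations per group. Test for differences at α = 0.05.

df_between = 2, df_within = 27. F = MS_between/MS_within = 625.0/150.0 = 4.167. F_crit ≈ 3.354. Reject H₀. At least one mean differs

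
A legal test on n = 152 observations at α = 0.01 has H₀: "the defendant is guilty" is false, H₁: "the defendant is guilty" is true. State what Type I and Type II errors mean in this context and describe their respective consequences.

Type I (false positive): concluding that the defendant is guilty when it is not — convicting an innocent person. Type II (false negative): failing to conclude that the defendant is guilty when it is — acquitting a guilty person. Which is costlier depends on domain priorities and is a judgement call rather than a statistical fact.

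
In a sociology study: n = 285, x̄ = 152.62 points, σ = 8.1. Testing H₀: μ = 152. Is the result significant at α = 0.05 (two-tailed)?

z = (152.62 - 152)/(8.1/√285) = 1.292. Since |z| ≤ 1.96, not significant at α = 0.05.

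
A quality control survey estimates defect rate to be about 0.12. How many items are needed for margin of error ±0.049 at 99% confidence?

n = z²p(1-p)/E² = 2.576²×0.12×0.88/0.049² = 291.9 → n = 292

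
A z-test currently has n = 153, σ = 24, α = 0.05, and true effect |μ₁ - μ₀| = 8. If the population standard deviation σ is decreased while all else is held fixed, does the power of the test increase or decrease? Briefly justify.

Power increases: a smaller σ shrinks the standard error σ/√n, moving the sampling distribution under H₁ further from the critical value.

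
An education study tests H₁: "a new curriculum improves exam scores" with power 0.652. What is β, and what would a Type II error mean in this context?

β = 1 - power = 1 - 0.652 = 0.348. A Type II error is failing to reject H₀ when H₀ is false (false negative) — here, failing to conclude that a new curriculum improves exam scores when in fact it is true. Consequence: keeping the old curriculum when the new one would have helped students.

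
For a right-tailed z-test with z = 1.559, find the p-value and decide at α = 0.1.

p = P(Z > 1.559) = 1 - Φ(1.559) ≈ 0.0595. Since p < 0.1, reject H₀ (significant) at α = 0.1.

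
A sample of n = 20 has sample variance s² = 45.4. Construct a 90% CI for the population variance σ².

df = 19. χ²_{0.05} = 30.144, χ²_{0.95} = 10.117. CI for σ² = ((n-1)s²/χ²_{α/2}, (n-1)s²/χ²_{1-α/2}) = (19·45.4/30.144, 19·45.4/10.117) = (28.62, 85.26)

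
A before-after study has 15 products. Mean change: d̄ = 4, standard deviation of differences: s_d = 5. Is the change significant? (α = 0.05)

t = d̄/(s_d/√n) = 4/(5/√15) = 3.098. df = 14, critical t = ±2.145. Reject H₀.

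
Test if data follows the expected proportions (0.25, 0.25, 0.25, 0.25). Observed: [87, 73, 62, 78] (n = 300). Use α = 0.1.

Expected: [75.0, 75.0, 75.0, 75.0]. χ² = 4.347. df = 3, critical = 6.251. Fail to reject H₀.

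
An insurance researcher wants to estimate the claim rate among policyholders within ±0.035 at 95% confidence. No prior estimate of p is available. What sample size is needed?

Conservative approach: use p = 0.5 (maximizes p(1-p) = 0.25). n = z²(0.25)/E² = 1.96²×0.25/0.035² = 784.0 → n = 784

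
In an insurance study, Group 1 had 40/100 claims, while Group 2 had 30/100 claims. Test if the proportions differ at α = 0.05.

p̂₁ = 0.4, p̂₂ = 0.3, pooled p̂ = 0.35. z = 1.482. Critical: ±1.96. Fail to reject H₀.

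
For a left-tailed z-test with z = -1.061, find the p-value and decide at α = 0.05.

p = P(Z < -1.061) = Φ(-1.061) ≈ 0.1443. Since p ≥ 0.05, fail to reject H₀ (not significant) at α = 0.05.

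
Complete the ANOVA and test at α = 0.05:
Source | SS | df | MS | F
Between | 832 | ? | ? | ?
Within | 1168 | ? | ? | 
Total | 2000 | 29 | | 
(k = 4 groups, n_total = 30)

df_between = 3, df_within = 26. MS_between = 277.33, MS_within = 44.92. F = 6.174, F_crit ≈ 2.975. Reject H₀.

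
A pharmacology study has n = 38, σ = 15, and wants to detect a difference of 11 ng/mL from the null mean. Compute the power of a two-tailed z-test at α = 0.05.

SE = σ/√n = 15/√38 = 2.433. Non-centrality λ = d/SE = 11/2.433 = 4.521. Power ≈ Φ(λ - z_{α/2}) = Φ(4.521 - 1.96) = Φ(2.561) = 0.995.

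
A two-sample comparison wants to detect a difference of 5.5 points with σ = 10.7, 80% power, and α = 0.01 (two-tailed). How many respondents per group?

n per group = 2(z_α/2 + z_β)²σ²/d² = 2×(2.576 + 0.84)²×10.7²/5.5² = 88.3 → n = 89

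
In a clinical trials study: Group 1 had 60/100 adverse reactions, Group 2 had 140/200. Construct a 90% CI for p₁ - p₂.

p̂₁ = 0.6, p̂₂ = 0.7. Difference = -0.1. CI = (-0.197, -0.003)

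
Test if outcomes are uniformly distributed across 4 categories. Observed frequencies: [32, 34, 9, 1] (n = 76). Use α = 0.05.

Expected = 19 each. χ² = Σ(O-E)²/E = 43.053. df = 3, critical value = 7.815. Reject H₀.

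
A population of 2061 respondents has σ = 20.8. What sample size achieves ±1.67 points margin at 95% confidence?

Without FPC: n₀ = (1.96×20.8/1.67)² = 595.945. With FPC: n = n₀N/(n₀+N-1) = 462.5 → n = 463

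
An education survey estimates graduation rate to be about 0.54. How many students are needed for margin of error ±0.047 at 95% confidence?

n = z²p(1-p)/E² = 1.96²×0.54×0.46/0.047² = 432.0 → n = 432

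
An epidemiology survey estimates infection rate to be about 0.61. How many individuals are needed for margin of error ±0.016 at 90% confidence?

n = z²p(1-p)/E² = 1.645²×0.61×0.39/0.016² = 2514.7 → n = 2515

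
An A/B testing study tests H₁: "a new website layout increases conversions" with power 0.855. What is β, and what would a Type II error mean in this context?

β = 1 - power = 1 - 0.855 = 0.145. A Type II error is failing to reject H₀ when H₀ is false (false negative) — here, failing to conclude that a new website layout increases conversions when in fact it is true. Consequence: discarding a layout that would have improved conversions — lost revenue.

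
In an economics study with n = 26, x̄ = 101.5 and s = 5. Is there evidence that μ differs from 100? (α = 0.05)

t = (x̄ - μ₀)/(s/√n) = (101.5 - 100)/(5/√26) = 1.53. df = 25, critical t = ±2.06. Fail to reject H₀.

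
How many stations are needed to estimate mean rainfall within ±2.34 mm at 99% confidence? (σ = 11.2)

n = (z*σ/E)² = (2.576×11.2/2.34)² = 152.02 → n = 153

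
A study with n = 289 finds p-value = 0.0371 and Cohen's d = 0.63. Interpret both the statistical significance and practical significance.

Statistically significant (p = 0.0371 < 0.05). Cohen's d = 0.63 indicates a medium effect size. Both statistical and practical significance should be considered.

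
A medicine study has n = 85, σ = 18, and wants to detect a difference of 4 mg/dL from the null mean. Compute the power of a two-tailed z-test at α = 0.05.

SE = σ/√n = 18/√85 = 1.952. Non-centrality λ = d/SE = 4/1.952 = 2.049. Power ≈ Φ(λ - z_{α/2}) = Φ(2.049 - 1.96) = Φ(0.089) = 0.535.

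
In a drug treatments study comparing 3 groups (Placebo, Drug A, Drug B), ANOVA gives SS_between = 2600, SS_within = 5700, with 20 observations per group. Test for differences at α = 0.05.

df_between = 2, df_within = 57. F = MS_between/MS_within = 1300.0/100.0 = 13.0. F_crit ≈ 3.159. Reject H₀. At least one mean differs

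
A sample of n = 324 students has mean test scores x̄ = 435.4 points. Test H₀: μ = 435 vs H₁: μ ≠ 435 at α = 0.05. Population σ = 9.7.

z = (x̄ - μ₀)/(σ/√n) = (435.4 - 435)/(9.7/√324) = 0.742. Critical value: ±1.96. Since |0.742| ≤ 1.96, Fail to reject H₀.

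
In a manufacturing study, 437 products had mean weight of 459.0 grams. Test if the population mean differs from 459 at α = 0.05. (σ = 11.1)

z = (x̄ - μ₀)/(σ/√n) = (459.0 - 459)/(11.1/√437) = 0.0. Critical value: ±1.96. Since |0.0| ≤ 1.96, Fail to reject H₀.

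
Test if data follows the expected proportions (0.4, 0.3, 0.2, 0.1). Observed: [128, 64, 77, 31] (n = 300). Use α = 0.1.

Expected: [120.0, 90.0, 60.0, 30.0]. χ² = 12.894. df = 3, critical = 6.251. Reject H₀.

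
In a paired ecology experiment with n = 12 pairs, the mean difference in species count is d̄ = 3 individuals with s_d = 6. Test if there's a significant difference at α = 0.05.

t = d̄/(s_d/√n) = 3/(6/√12) = 1.732. df = 11, critical t = ±2.201. Fail to reject H₀.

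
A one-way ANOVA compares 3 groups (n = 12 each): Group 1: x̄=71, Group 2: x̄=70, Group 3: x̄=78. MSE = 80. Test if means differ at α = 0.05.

Grand mean = 73.0. SS_between = 456.0, MS_between = 228.0. F = 2.85, F_crit ≈ 3.285. Fail to reject H₀.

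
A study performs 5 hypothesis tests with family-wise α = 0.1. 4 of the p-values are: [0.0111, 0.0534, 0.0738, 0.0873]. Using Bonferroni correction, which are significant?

Bonferroni α = 0.1/5 = 0.02. Significant p-values: [0.0111]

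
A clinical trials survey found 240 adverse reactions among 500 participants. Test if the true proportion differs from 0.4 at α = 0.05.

p̂ = 0.48, p₀ = 0.4. z = (p̂ - p₀)/√(p₀(1-p₀)/n) = 3.651. Critical: ±1.96. Reject H₀.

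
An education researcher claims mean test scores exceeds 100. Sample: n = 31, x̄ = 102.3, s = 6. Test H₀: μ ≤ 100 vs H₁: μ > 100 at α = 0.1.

t = (102.3 - 100)/(6/√31) = 2.134, df = 30. Critical t = 1.31. Reject H₀.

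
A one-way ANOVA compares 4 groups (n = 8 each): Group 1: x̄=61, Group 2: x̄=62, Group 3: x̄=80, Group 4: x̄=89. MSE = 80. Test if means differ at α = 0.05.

Grand mean = 73.0. SS_between = 4560.0, MS_between = 1520.0. F = 19.0, F_crit ≈ 2.947. Reject H₀.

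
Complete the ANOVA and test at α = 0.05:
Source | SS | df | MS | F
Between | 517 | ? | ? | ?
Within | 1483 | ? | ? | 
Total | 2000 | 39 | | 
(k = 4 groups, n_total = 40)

df_between = 3, df_within = 36. MS_between = 172.33, MS_within = 41.19. F = 4.183, F_crit ≈ 2.866. Reject H₀.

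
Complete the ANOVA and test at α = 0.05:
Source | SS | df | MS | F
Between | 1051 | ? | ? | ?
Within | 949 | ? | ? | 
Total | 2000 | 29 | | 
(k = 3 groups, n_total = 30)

df_between = 2, df_within = 27. MS_between = 525.5, MS_within = 35.15. F = 14.951, F_crit ≈ 3.354. Reject H₀.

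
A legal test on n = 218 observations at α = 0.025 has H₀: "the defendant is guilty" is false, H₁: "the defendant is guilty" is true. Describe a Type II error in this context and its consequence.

Type II error: failing to reject H₀ when it is false — concluding that the defendant is guilty is not supported when in fact it is. Consequence: acquitting a guilty person.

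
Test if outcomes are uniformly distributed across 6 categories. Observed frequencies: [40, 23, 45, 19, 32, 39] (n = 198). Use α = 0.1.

Expected = 33 each. χ² = Σ(O-E)²/E = 15.939. df = 5, critical value = 9.236. Reject H₀.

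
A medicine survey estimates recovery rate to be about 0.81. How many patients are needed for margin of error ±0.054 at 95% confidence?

n = z²p(1-p)/E² = 1.96²×0.81×0.19/0.054² = 202.8 → n = 203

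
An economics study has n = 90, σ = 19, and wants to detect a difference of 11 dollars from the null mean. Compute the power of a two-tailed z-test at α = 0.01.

SE = σ/√n = 19/√90 = 2.003. Non-centrality λ = d/SE = 11/2.003 = 5.492. Power ≈ Φ(λ - z_{α/2}) = Φ(5.492 - 2.576) = Φ(2.916) = 0.998.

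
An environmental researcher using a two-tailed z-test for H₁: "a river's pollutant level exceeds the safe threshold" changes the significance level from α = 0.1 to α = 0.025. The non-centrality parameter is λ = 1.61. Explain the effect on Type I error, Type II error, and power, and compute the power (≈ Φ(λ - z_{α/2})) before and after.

Decreasing α from 0.1 to 0.025:
• Type I error rate decreases (α is the Type I rate by definition).
• Critical value moves from z_{α/2} = 1.645 to 2.241, so power = Φ(λ - z_{α/2}) goes from Φ(1.61 - 1.645) = 0.486 to Φ(1.61 - 2.241) = 0.264.
• Type II error rate β = 1 - power therefore increases (0.514 → 0.736).
Appropriate when false positives are costly — here, shutting down a compliant factory unnecessarily.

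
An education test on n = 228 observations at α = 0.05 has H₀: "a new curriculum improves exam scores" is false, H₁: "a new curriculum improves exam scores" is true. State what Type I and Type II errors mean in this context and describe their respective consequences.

Type I (false positive): concluding that a new curriculum improves exam scores when it is not — adopting a curriculum that gives no real benefit — disruption for nothing. Type II (false negative): failing to conclude that a new curriculum improves exam scores when it is — keeping the old curriculum when the new one would have helped students. Which is costlier depends on domain priorities and is a judgement call rather than a statistical fact.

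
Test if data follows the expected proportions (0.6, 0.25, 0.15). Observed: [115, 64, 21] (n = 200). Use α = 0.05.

Expected: [120.0, 50.0, 30.0]. χ² = 6.828. df = 2, critical = 5.991. Reject H₀.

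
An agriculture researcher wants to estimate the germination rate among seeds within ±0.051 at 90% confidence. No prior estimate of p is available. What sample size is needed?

Conservative approach: use p = 0.5 (maximizes p(1-p) = 0.25). n = z²(0.25)/E² = 1.645²×0.25/0.051² = 260.1 → n = 261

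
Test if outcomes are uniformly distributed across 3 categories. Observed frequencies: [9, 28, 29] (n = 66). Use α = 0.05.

Expected = 22 each. χ² = Σ(O-E)²/E = 11.545. df = 2, critical value = 5.991. Reject H₀.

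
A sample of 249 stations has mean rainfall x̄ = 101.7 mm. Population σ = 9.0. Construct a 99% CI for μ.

CI = x̄ ± z*(σ/√n) = 101.7 ± 2.576(9.0/√249) = 101.7 ± 1.47 = (100.23, 103.17)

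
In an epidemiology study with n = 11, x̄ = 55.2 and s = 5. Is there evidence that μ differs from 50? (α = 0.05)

t = (x̄ - μ₀)/(s/√n) = (55.2 - 50)/(5/√11) = 3.449. df = 10, critical t = ±2.228. Reject H₀.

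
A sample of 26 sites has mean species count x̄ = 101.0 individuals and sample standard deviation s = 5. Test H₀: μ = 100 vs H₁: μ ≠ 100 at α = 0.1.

t = (x̄ - μ₀)/(s/√n) = (101.0 - 100)/(5/√26) = 1.02. df = 25, critical t = ±1.708. Fail to reject H₀.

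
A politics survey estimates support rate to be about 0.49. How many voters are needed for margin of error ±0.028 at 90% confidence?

n = z²p(1-p)/E² = 1.645²×0.49×0.51/0.028² = 862.5 → n = 863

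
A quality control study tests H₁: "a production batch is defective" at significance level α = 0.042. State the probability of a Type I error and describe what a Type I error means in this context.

P(Type I error) = α = 0.042. A Type I error is rejecting H₀ when H₀ is actually true (false positive) — here, concluding that a production batch is defective when in fact this is not the case. Consequence: scrapping a good batch — wasted material and cost for no reason.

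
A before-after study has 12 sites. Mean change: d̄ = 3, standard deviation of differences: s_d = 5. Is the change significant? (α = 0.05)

t = d̄/(s_d/√n) = 3/(5/√12) = 2.078. df = 11, critical t = ±2.201. Fail to reject H₀.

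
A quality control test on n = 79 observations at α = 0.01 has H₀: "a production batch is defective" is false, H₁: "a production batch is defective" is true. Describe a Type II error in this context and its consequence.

Type II error: failing to reject H₀ when it is false — concluding that a production batch is defective is not supported when in fact it is. Consequence: shipping a defective batch — faulty products reach customers.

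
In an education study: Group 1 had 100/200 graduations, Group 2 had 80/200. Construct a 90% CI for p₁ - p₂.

p̂₁ = 0.5, p̂₂ = 0.4. Difference = 0.1. CI = (0.019, 0.181)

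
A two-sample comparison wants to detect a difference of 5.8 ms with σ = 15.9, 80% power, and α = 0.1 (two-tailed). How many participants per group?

n per group = 2(z_α/2 + z_β)²σ²/d² = 2×(1.645 + 0.84)²×15.9²/5.8² = 92.8 → n = 93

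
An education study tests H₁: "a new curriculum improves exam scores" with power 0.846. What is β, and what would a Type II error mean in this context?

β = 1 - power = 1 - 0.846 = 0.154. A Type II error is failing to reject H₀ when H₀ is false (false negative) — here, failing to conclude that a new curriculum improves exam scores when in fact it is true. Consequence: keeping the old curriculum when the new one would have helped students.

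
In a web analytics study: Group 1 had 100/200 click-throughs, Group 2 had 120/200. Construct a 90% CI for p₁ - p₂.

p̂₁ = 0.5, p̂₂ = 0.6. Difference = -0.1. CI = (-0.181, -0.019)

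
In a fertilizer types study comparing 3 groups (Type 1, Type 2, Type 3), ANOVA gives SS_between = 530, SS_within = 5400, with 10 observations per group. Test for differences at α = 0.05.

df_between = 2, df_within = 27. F = MS_between/MS_within = 265.0/200.0 = 1.325. F_crit ≈ 3.354. Fail to reject H₀.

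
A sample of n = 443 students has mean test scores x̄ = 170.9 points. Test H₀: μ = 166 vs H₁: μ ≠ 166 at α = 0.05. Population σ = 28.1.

z = (x̄ - μ₀)/(σ/√n) = (170.9 - 166)/(28.1/√443) = 3.67. Critical value: ±1.96. Since |3.67| > 1.96, Reject H₀.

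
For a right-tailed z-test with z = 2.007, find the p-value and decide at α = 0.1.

p = P(Z > 2.007) = 1 - Φ(2.007) ≈ 0.0224. Since p < 0.1, reject H₀ (significant) at α = 0.1.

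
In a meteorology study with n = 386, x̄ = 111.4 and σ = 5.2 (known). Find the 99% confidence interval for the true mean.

CI = x̄ ± z*(σ/√n) = 111.4 ± 2.576(5.2/√386) = 111.4 ± 0.68 = (110.72, 112.08)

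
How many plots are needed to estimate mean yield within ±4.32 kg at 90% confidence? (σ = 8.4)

n = (z*σ/E)² = (1.645×8.4/4.32)² = 10.2 → n = 11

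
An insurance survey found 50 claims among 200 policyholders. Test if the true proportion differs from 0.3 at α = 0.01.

p̂ = 0.25, p₀ = 0.3. z = (p̂ - p₀)/√(p₀(1-p₀)/n) = -1.543. Critical: ±2.576. Fail to reject H₀.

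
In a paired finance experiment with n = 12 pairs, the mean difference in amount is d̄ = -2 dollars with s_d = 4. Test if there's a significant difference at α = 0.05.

t = d̄/(s_d/√n) = -2/(4/√12) = -1.732. df = 11, critical t = ±2.201. Fail to reject H₀.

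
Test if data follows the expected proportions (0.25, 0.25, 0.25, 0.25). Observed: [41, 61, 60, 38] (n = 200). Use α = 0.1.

Expected: [50.0, 50.0, 50.0, 50.0]. χ² = 8.92. df = 3, critical = 6.251. Reject H₀.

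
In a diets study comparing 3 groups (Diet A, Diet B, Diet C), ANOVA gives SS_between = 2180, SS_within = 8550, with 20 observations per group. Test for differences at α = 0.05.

df_between = 2, df_within = 57. F = MS_between/MS_within = 1090.0/150.0 = 7.267. F_crit ≈ 3.159. Reject H₀. At least one mean differs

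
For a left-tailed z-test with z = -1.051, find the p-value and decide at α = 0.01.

p = P(Z < -1.051) = Φ(-1.051) ≈ 0.1466. Since p ≥ 0.01, fail to reject H₀ (not significant) at α = 0.01.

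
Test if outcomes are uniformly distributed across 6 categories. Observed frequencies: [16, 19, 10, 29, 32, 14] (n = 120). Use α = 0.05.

Expected = 20 each. χ² = Σ(O-E)²/E = 18.9. df = 5, critical value = 11.07. Reject H₀.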